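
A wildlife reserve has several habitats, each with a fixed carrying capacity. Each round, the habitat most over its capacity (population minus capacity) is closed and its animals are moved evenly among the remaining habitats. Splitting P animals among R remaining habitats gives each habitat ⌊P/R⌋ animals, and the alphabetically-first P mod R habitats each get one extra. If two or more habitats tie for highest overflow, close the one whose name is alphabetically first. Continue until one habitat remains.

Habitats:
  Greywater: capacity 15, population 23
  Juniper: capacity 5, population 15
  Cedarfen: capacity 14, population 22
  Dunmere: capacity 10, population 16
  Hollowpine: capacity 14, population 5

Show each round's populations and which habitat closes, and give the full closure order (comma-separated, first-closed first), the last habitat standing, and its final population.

Closure order: Juniper, Cedarfen, Greywater, Dunmere
Last habitat: Hollowpine with 81 animals

Round 1: Cedarfen=22 Dunmere=16 Greywater=23 Hollowpine=5 Juniper=15 → close Juniper (overflow 10)
  15÷4 = 3 each, +1 to first 3
Round 2: Cedarfen=26 Dunmere=20 Greywater=27 Hollowpine=8 → close Cedarfen (overflow 12)
  26÷3 = 8 each, +1 to first 2
Round 3: Dunmere=29 Greywater=36 Hollowpine=16 → close Greywater (overflow 21)
  36÷2 = 18 each, +1 to first 0
Round 4: Dunmere=47 Hollowpine=34 → close Dunmere (overflow 37)
  47÷1 = 47 each, +1 to first 0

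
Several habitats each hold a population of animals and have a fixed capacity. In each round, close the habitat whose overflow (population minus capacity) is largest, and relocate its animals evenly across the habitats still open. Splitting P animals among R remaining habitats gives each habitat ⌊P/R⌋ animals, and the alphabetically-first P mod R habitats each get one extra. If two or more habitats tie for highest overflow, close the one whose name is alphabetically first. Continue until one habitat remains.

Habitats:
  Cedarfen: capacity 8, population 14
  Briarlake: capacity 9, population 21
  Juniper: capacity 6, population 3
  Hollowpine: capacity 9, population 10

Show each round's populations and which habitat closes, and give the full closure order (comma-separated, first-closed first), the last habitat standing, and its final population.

Closure order: Briarlake, Cedarfen, Hollowpine
Last habitat: Juniper with 48 animals

Round 1: Briarlake=21 Cedarfen=14 Hollowpine=10 Juniper=3 → close Briarlake (overflow 12)
  21÷3 = 7 each, +1 to first 0
Round 2: Cedarfen=21 Hollowpine=17 Juniper=10 → close Cedarfen (overflow 13)
  21÷2 = 10 each, +1 to first 1
Round 3: Hollowpine=28 Juniper=20 → close Hollowpine (overflow 19)
  28÷1 = 28 each, +1 to first 0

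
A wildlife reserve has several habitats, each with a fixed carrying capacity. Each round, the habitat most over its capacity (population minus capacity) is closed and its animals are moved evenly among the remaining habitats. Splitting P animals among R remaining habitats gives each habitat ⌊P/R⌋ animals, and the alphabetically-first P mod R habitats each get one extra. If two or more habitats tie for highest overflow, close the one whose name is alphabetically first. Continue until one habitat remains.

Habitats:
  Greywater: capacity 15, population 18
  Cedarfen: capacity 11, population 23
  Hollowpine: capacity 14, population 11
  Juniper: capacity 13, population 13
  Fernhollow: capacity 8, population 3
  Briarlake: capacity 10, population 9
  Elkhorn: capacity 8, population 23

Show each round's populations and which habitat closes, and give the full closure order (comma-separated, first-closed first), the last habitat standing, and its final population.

Closure order: Elkhorn, Cedarfen, Greywater, Briarlake, Hollowpine, Juniper
Last habitat: Fernhollow with 100 animals

Round 1: Briarlake=9 Cedarfen=23 Elkhorn=23 Fernhollow=3 Greywater=18 Hollowpine=11 Juniper=13 → close Elkhorn (overflow 15)
  23÷6 = 3 each, +1 to first 5
Round 2: Briarlake=13 Cedarfen=27 Fernhollow=7 Greywater=22 Hollowpine=15 Juniper=16 → close Cedarfen (overflow 16)
  27÷5 = 5 each, +1 to first 2
Round 3: Briarlake=19 Fernhollow=13 Greywater=27 Hollowpine=20 Juniper=21 → close Greywater (overflow 12)
  27÷4 = 6 each, +1 to first 3
Round 4: Briarlake=26 Fernhollow=20 Hollowpine=27 Juniper=27 → close Briarlake (overflow 16)
  26÷3 = 8 each, +1 to first 2
Round 5: Fernhollow=29 Hollowpine=36 Juniper=35 → close Hollowpine (overflow 22)
  36÷2 = 18 each, +1 to first 0
Round 6: Fernhollow=47 Juniper=53 → close Juniper (overflow 40)
  53÷1 = 53 each, +1 to first 0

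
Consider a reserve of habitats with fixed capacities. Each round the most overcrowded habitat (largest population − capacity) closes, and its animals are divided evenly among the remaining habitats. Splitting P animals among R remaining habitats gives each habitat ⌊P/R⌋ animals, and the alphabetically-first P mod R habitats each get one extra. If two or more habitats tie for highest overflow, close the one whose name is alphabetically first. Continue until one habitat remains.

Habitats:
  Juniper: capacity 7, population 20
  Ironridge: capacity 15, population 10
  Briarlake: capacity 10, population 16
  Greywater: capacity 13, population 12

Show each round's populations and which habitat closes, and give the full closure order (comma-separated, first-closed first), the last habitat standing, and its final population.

Round 1: Briarlake=16 Greywater=12 Ironridge=10 Juniper=20 → close Juniper (overflow 13)
  20÷3 = 6 each, +1 to first 2
Round 2: Briarlake=23 Greywater=19 Ironridge=16 → close Briarlake (overflow 13)
  23÷2 = 11 each, +1 to first 1
Round 3: Greywater=31 Ironridge=27 → close Greywater (overflow 18)
  31÷1 = 31 each, +1 to first 0

Closure order: Juniper, Briarlake, Greywater
Last habitat: Ironridge with 58 animals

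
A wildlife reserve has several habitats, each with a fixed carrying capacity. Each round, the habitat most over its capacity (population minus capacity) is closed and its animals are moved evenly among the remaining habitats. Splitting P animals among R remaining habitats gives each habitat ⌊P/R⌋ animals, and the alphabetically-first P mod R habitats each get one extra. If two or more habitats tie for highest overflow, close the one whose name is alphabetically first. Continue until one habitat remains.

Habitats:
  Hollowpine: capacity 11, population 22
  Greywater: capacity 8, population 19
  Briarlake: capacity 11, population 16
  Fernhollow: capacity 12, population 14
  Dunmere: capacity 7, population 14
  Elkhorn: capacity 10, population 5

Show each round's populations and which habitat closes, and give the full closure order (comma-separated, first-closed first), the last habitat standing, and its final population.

Closure order: Greywater, Hollowpine, Dunmere, Briarlake, Fernhollow
Last habitat: Elkhorn with 90 animals

Round 1: Briarlake=16 Dunmere=14 Elkhorn=5 Fernhollow=14 Greywater=19 Hollowpine=22 → close Greywater (overflow 11)
  19÷5 = 3 each, +1 to first 4
Round 2: Briarlake=20 Dunmere=18 Elkhorn=9 Fernhollow=18 Hollowpine=25 → close Hollowpine (overflow 14)
  25÷4 = 6 each, +1 to first 1
Round 3: Briarlake=27 Dunmere=24 Elkhorn=15 Fernhollow=24 → close Dunmere (overflow 17)
  24÷3 = 8 each, +1 to first 0
Round 4: Briarlake=35 Elkhorn=23 Fernhollow=32 → close Briarlake (overflow 24)
  35÷2 = 17 each, +1 to first 1
Round 5: Elkhorn=41 Fernhollow=49 → close Fernhollow (overflow 37)
  49÷1 = 49 each, +1 to first 0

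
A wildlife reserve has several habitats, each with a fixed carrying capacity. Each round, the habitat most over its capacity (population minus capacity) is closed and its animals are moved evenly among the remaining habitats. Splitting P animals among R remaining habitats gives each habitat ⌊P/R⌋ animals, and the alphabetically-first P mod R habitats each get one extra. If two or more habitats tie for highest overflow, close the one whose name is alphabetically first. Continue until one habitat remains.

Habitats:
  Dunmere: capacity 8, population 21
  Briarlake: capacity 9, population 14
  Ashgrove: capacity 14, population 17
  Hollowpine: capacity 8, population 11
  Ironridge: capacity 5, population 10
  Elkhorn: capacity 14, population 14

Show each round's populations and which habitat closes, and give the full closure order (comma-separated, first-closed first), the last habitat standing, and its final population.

Closure order: Dunmere, Briarlake, Ashgrove, Ironridge, Hollowpine
Last habitat: Elkhorn with 87 animals

Round 1: Ashgrove=17 Briarlake=14 Dunmere=21 Elkhorn=14 Hollowpine=11 Ironridge=10 → close Dunmere (overflow 13)
  21÷5 = 4 each, +1 to first 1
Round 2: Ashgrove=22 Briarlake=18 Elkhorn=18 Hollowpine=15 Ironridge=14 → close Briarlake (overflow 9)
  18÷4 = 4 each, +1 to first 2
Round 3: Ashgrove=27 Elkhorn=23 Hollowpine=19 Ironridge=18 → close Ashgrove (overflow 13)
  27÷3 = 9 each, +1 to first 0
Round 4: Elkhorn=32 Hollowpine=28 Ironridge=27 → close Ironridge (overflow 22)
  27÷2 = 13 each, +1 to first 1
Round 5: Elkhorn=46 Hollowpine=41 → close Hollowpine (overflow 33)
  41÷1 = 41 each, +1 to first 0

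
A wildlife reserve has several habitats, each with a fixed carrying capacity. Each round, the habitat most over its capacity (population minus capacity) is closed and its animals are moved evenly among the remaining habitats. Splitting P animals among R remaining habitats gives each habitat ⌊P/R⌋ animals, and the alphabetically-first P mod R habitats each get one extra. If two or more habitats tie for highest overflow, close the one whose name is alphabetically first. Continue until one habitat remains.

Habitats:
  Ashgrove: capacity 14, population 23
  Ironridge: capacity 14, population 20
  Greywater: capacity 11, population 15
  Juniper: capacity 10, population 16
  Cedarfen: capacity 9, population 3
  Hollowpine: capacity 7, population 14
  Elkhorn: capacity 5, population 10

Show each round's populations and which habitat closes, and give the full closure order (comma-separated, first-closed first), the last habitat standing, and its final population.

Round 1: Ashgrove=23 Cedarfen=3 Elkhorn=10 Greywater=15 Hollowpine=14 Ironridge=20 Juniper=16 → close Ashgrove (overflow 9)
  23÷6 = 3 each, +1 to first 5
Round 2: Cedarfen=7 Elkhorn=14 Greywater=19 Hollowpine=18 Ironridge=24 Juniper=19 → close Hollowpine (overflow 11)
  18÷5 = 3 each, +1 to first 3
Round 3: Cedarfen=11 Elkhorn=18 Greywater=23 Ironridge=27 Juniper=22 → close Elkhorn (overflow 13)
  18÷4 = 4 each, +1 to first 2
Round 4: Cedarfen=16 Greywater=28 Ironridge=31 Juniper=26 → close Greywater (overflow 17)
  28÷3 = 9 each, +1 to first 1
Round 5: Cedarfen=26 Ironridge=40 Juniper=35 → close Ironridge (overflow 26)
  40÷2 = 20 each, +1 to first 0
Round 6: Cedarfen=46 Juniper=55 → close Juniper (overflow 45)
  55÷1 = 55 each, +1 to first 0

Closure order: Ashgrove, Hollowpine, Elkhorn, Greywater, Ironridge, Juniper
Last habitat: Cedarfen with 101 animals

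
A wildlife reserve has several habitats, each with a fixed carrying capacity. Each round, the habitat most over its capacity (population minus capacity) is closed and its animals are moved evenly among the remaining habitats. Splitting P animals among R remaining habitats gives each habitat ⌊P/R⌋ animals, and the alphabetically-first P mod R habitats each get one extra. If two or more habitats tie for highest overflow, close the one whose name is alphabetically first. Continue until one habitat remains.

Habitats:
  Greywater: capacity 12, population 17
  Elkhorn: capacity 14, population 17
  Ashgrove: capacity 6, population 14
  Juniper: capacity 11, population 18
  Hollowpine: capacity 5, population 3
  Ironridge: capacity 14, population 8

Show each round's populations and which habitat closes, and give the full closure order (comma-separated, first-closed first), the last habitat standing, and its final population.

Closure order: Ashgrove, Juniper, Greywater, Elkhorn, Hollowpine
Last habitat: Ironridge with 77 animals

Round 1: Ashgrove=14 Elkhorn=17 Greywater=17 Hollowpine=3 Ironridge=8 Juniper=18 → close Ashgrove (overflow 8)
  14÷5 = 2 each, +1 to first 4
Round 2: Elkhorn=20 Greywater=20 Hollowpine=6 Ironridge=11 Juniper=20 → close Juniper (overflow 9)
  20÷4 = 5 each, +1 to first 0
Round 3: Elkhorn=25 Greywater=25 Hollowpine=11 Ironridge=16 → close Greywater (overflow 13)
  25÷3 = 8 each, +1 to first 1
Round 4: Elkhorn=34 Hollowpine=19 Ironridge=24 → close Elkhorn (overflow 20)
  34÷2 = 17 each, +1 to first 0
Round 5: Hollowpine=36 Ironridge=41 → close Hollowpine (overflow 31)
  36÷1 = 36 each, +1 to first 0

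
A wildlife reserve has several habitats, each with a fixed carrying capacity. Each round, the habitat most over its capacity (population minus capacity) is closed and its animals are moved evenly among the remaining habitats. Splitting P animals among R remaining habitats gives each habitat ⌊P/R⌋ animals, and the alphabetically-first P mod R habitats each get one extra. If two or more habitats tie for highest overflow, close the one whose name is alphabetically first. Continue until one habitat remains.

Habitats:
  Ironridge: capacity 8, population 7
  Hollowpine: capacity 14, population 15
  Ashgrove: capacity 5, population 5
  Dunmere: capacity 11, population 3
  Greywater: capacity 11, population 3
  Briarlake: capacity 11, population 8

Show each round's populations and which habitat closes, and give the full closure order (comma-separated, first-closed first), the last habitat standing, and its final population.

Round 1: Ashgrove=5 Briarlake=8 Dunmere=3 Greywater=3 Hollowpine=15 Ironridge=7 → close Hollowpine (overflow 1)
  15÷5 = 3 each, +1 to first 0
Round 2: Ashgrove=8 Briarlake=11 Dunmere=6 Greywater=6 Ironridge=10 → close Ashgrove (overflow 3)
  8÷4 = 2 each, +1 to first 0
Round 3: Briarlake=13 Dunmere=8 Greywater=8 Ironridge=12 → close Ironridge (overflow 4)
  12÷3 = 4 each, +1 to first 0
Round 4: Briarlake=17 Dunmere=12 Greywater=12 → close Briarlake (overflow 6)
  17÷2 = 8 each, +1 to first 1
Round 5: Dunmere=21 Greywater=20 → close Dunmere (overflow 10)
  21÷1 = 21 each, +1 to first 0

Closure order: Hollowpine, Ashgrove, Ironridge, Briarlake, Dunmere
Last habitat: Greywater with 41 animals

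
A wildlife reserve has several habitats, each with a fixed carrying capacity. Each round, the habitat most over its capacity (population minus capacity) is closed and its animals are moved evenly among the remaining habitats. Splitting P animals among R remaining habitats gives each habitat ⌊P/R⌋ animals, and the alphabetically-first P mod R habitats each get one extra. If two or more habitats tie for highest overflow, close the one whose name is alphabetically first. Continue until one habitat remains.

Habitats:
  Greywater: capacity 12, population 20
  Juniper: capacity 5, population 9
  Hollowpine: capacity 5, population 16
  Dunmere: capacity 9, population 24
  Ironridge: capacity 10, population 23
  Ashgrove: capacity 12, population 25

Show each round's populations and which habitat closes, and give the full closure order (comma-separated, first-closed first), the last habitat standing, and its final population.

Round 1: Ashgrove=25 Dunmere=24 Greywater=20 Hollowpine=16 Ironridge=23 Juniper=9 → close Dunmere (overflow 15)
  24÷5 = 4 each, +1 to first 4
Round 2: Ashgrove=30 Greywater=25 Hollowpine=21 Ironridge=28 Juniper=13 → close Ashgrove (overflow 18)
  30÷4 = 7 each, +1 to first 2
Round 3: Greywater=33 Hollowpine=29 Ironridge=35 Juniper=20 → close Ironridge (overflow 25)
  35÷3 = 11 each, +1 to first 2
Round 4: Greywater=45 Hollowpine=41 Juniper=31 → close Hollowpine (overflow 36)
  41÷2 = 20 each, +1 to first 1
Round 5: Greywater=66 Juniper=51 → close Greywater (overflow 54)
  66÷1 = 66 each, +1 to first 0

Closure order: Dunmere, Ashgrove, Ironridge, Hollowpine, Greywater
Last habitat: Juniper with 117 animals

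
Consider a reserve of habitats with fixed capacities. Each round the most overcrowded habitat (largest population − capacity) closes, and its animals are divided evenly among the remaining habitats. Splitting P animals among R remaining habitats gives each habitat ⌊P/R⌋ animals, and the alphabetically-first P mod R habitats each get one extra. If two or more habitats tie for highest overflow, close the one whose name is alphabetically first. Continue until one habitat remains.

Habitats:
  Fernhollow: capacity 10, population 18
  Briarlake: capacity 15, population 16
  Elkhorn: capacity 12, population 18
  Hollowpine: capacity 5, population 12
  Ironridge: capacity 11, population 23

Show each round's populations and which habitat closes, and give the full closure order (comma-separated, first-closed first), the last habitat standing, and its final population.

Closure order: Ironridge, Fernhollow, Elkhorn, Hollowpine
Last habitat: Briarlake with 87 animals

Round 1: Briarlake=16 Elkhorn=18 Fernhollow=18 Hollowpine=12 Ironridge=23 → close Ironridge (overflow 12)
  23÷4 = 5 each, +1 to first 3
Round 2: Briarlake=22 Elkhorn=24 Fernhollow=24 Hollowpine=17 → close Fernhollow (overflow 14)
  24÷3 = 8 each, +1 to first 0
Round 3: Briarlake=30 Elkhorn=32 Hollowpine=25 → close Elkhorn (overflow 20)
  32÷2 = 16 each, +1 to first 0
Round 4: Briarlake=46 Hollowpine=41 → close Hollowpine (overflow 36)
  41÷1 = 41 each, +1 to first 0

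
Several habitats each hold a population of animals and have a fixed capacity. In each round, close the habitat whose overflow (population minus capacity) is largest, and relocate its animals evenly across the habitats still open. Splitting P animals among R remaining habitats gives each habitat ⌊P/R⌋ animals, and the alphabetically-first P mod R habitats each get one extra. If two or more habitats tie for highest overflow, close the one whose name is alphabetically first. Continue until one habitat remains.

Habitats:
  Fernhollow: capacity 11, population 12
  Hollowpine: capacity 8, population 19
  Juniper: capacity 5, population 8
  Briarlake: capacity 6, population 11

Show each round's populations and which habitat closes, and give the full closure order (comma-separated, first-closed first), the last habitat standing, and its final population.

Round 1: Briarlake=11 Fernhollow=12 Hollowpine=19 Juniper=8 → close Hollowpine (overflow 11)
  19÷3 = 6 each, +1 to first 1
Round 2: Briarlake=18 Fernhollow=18 Juniper=14 → close Briarlake (overflow 12)
  18÷2 = 9 each, +1 to first 0
Round 3: Fernhollow=27 Juniper=23 → close Juniper (overflow 18)
  23÷1 = 23 each, +1 to first 0

Closure order: Hollowpine, Briarlake, Juniper
Last habitat: Fernhollow with 50 animals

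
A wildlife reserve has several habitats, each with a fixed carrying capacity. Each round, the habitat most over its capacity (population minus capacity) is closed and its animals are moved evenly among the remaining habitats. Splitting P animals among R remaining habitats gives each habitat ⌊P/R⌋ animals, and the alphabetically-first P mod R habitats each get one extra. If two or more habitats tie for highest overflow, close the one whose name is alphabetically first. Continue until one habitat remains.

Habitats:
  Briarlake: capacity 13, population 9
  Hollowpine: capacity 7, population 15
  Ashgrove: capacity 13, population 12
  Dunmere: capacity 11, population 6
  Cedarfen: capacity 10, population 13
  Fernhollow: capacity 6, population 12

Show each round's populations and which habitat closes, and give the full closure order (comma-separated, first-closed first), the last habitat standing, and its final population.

Closure order: Hollowpine, Fernhollow, Cedarfen, Ashgrove, Briarlake
Last habitat: Dunmere with 67 animals

Round 1: Ashgrove=12 Briarlake=9 Cedarfen=13 Dunmere=6 Fernhollow=12 Hollowpine=15 → close Hollowpine (overflow 8)
  15÷5 = 3 each, +1 to first 0
Round 2: Ashgrove=15 Briarlake=12 Cedarfen=16 Dunmere=9 Fernhollow=15 → close Fernhollow (overflow 9)
  15÷4 = 3 each, +1 to first 3
Round 3: Ashgrove=19 Briarlake=16 Cedarfen=20 Dunmere=12 → close Cedarfen (overflow 10)
  20÷3 = 6 each, +1 to first 2
Round 4: Ashgrove=26 Briarlake=23 Dunmere=18 → close Ashgrove (overflow 13)
  26÷2 = 13 each, +1 to first 0
Round 5: Briarlake=36 Dunmere=31 → close Briarlake (overflow 23)
  36÷1 = 36 each, +1 to first 0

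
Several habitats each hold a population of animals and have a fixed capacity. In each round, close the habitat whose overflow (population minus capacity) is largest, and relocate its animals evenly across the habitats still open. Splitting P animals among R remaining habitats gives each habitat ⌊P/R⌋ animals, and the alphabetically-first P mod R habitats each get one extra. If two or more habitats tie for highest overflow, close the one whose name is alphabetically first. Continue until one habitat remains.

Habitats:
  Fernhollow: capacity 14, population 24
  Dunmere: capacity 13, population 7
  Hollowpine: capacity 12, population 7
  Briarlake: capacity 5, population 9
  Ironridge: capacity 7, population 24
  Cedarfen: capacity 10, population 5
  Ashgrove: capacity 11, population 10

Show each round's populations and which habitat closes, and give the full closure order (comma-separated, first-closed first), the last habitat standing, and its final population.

Round 1: Ashgrove=10 Briarlake=9 Cedarfen=5 Dunmere=7 Fernhollow=24 Hollowpine=7 Ironridge=24 → close Ironridge (overflow 17)
  24÷6 = 4 each, +1 to first 0
Round 2: Ashgrove=14 Briarlake=13 Cedarfen=9 Dunmere=11 Fernhollow=28 Hollowpine=11 → close Fernhollow (overflow 14)
  28÷5 = 5 each, +1 to first 3
Round 3: Ashgrove=20 Briarlake=19 Cedarfen=15 Dunmere=16 Hollowpine=16 → close Briarlake (overflow 14)
  19÷4 = 4 each, +1 to first 3
Round 4: Ashgrove=25 Cedarfen=20 Dunmere=21 Hollowpine=20 → close Ashgrove (overflow 14)
  25÷3 = 8 each, +1 to first 1
Round 5: Cedarfen=29 Dunmere=29 Hollowpine=28 → close Cedarfen (overflow 19)
  29÷2 = 14 each, +1 to first 1
Round 6: Dunmere=44 Hollowpine=42 → close Dunmere (overflow 31)
  44÷1 = 44 each, +1 to first 0

Closure order: Ironridge, Fernhollow, Briarlake, Ashgrove, Cedarfen, Dunmere
Last habitat: Hollowpine with 86 animals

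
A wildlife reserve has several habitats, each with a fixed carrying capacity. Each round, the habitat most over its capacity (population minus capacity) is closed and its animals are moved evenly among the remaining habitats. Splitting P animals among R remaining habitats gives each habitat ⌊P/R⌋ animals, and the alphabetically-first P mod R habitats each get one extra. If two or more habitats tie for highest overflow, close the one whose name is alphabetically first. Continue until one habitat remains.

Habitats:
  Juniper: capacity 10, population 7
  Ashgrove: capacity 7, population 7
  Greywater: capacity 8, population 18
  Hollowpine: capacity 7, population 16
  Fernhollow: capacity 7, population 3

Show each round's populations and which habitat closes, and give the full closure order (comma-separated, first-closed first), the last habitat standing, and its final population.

Closure order: Greywater, Hollowpine, Ashgrove, Fernhollow
Last habitat: Juniper with 51 animals

Round 1: Ashgrove=7 Fernhollow=3 Greywater=18 Hollowpine=16 Juniper=7 → close Greywater (overflow 10)
  18÷4 = 4 each, +1 to first 2
Round 2: Ashgrove=12 Fernhollow=8 Hollowpine=20 Juniper=11 → close Hollowpine (overflow 13)
  20÷3 = 6 each, +1 to first 2
Round 3: Ashgrove=19 Fernhollow=15 Juniper=17 → close Ashgrove (overflow 12)
  19÷2 = 9 each, +1 to first 1
Round 4: Fernhollow=25 Juniper=26 → close Fernhollow (overflow 18)
  25÷1 = 25 each, +1 to first 0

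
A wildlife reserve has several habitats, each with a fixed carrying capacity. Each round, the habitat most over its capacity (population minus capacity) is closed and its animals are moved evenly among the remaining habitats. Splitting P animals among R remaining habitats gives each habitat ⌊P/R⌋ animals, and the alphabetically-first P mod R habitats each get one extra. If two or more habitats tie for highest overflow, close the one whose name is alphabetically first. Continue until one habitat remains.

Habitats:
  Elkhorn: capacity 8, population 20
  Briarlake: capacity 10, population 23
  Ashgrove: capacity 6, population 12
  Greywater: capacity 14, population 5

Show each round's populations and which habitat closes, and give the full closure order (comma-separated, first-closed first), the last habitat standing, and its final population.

Closure order: Briarlake, Elkhorn, Ashgrove
Last habitat: Greywater with 60 animals

Round 1: Ashgrove=12 Briarlake=23 Elkhorn=20 Greywater=5 → close Briarlake (overflow 13)
  23÷3 = 7 each, +1 to first 2
Round 2: Ashgrove=20 Elkhorn=28 Greywater=12 → close Elkhorn (overflow 20)
  28÷2 = 14 each, +1 to first 0
Round 3: Ashgrove=34 Greywater=26 → close Ashgrove (overflow 28)
  34÷1 = 34 each, +1 to first 0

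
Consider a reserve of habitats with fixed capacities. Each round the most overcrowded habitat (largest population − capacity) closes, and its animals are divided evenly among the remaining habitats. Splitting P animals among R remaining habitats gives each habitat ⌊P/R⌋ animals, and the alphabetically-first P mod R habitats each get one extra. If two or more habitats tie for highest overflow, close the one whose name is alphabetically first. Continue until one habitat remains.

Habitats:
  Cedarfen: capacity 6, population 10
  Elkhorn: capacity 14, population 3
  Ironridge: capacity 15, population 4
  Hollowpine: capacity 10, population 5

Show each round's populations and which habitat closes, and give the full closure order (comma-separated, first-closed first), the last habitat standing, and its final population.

Round 1: Cedarfen=10 Elkhorn=3 Hollowpine=5 Ironridge=4 → close Cedarfen (overflow 4)
  10÷3 = 3 each, +1 to first 1
Round 2: Elkhorn=7 Hollowpine=8 Ironridge=7 → close Hollowpine (overflow -2)
  8÷2 = 4 each, +1 to first 0
Round 3: Elkhorn=11 Ironridge=11 → close Elkhorn (overflow -3)
  11÷1 = 11 each, +1 to first 0

Closure order: Cedarfen, Hollowpine, Elkhorn
Last habitat: Ironridge with 22 animals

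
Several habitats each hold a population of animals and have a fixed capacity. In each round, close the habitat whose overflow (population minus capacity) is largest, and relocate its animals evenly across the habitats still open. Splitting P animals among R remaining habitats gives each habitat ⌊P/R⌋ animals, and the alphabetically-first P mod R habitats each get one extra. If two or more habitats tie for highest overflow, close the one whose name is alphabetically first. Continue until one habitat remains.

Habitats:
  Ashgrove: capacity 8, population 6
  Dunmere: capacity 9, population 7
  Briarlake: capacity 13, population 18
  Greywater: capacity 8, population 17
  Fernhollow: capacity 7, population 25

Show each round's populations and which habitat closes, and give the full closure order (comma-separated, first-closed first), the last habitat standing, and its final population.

Round 1: Ashgrove=6 Briarlake=18 Dunmere=7 Fernhollow=25 Greywater=17 → close Fernhollow (overflow 18)
  25÷4 = 6 each, +1 to first 1
Round 2: Ashgrove=13 Briarlake=24 Dunmere=13 Greywater=23 → close Greywater (overflow 15)
  23÷3 = 7 each, +1 to first 2
Round 3: Ashgrove=21 Briarlake=32 Dunmere=20 → close Briarlake (overflow 19)
  32÷2 = 16 each, +1 to first 0
Round 4: Ashgrove=37 Dunmere=36 → close Ashgrove (overflow 29)
  37÷1 = 37 each, +1 to first 0

Closure order: Fernhollow, Greywater, Briarlake, Ashgrove
Last habitat: Dunmere with 73 animals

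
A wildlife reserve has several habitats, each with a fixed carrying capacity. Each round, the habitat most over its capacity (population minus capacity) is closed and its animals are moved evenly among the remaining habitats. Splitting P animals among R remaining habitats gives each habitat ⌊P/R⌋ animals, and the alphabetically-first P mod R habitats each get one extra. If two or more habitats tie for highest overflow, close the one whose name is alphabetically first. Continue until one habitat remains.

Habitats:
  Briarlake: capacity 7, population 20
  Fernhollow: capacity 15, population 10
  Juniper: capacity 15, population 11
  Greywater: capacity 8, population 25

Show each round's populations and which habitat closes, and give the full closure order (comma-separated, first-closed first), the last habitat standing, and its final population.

Round 1: Briarlake=20 Fernhollow=10 Greywater=25 Juniper=11 → close Greywater (overflow 17)
  25÷3 = 8 each, +1 to first 1
Round 2: Briarlake=29 Fernhollow=18 Juniper=19 → close Briarlake (overflow 22)
  29÷2 = 14 each, +1 to first 1
Round 3: Fernhollow=33 Juniper=33 → close Fernhollow (overflow 18)
  33÷1 = 33 each, +1 to first 0

Closure order: Greywater, Briarlake, Fernhollow
Last habitat: Juniper with 66 animals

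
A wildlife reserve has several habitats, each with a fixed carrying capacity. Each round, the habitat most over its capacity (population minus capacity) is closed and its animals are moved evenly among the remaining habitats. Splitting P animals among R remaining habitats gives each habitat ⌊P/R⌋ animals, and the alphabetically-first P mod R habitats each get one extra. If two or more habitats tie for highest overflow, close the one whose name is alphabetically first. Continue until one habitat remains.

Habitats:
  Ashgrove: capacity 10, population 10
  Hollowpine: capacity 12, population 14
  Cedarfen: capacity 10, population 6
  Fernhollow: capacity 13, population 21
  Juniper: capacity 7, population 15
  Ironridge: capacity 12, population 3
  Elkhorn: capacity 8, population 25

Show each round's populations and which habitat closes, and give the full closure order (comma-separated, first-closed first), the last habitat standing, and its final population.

Round 1: Ashgrove=10 Cedarfen=6 Elkhorn=25 Fernhollow=21 Hollowpine=14 Ironridge=3 Juniper=15 → close Elkhorn (overflow 17)
  25÷6 = 4 each, +1 to first 1
Round 2: Ashgrove=15 Cedarfen=10 Fernhollow=25 Hollowpine=18 Ironridge=7 Juniper=19 → close Fernhollow (overflow 12)
  25÷5 = 5 each, +1 to first 0
Round 3: Ashgrove=20 Cedarfen=15 Hollowpine=23 Ironridge=12 Juniper=24 → close Juniper (overflow 17)
  24÷4 = 6 each, +1 to first 0
Round 4: Ashgrove=26 Cedarfen=21 Hollowpine=29 Ironridge=18 → close Hollowpine (overflow 17)
  29÷3 = 9 each, +1 to first 2
Round 5: Ashgrove=36 Cedarfen=31 Ironridge=27 → close Ashgrove (overflow 26)
  36÷2 = 18 each, +1 to first 0
Round 6: Cedarfen=49 Ironridge=45 → close Cedarfen (overflow 39)
  49÷1 = 49 each, +1 to first 0

Closure order: Elkhorn, Fernhollow, Juniper, Hollowpine, Ashgrove, Cedarfen
Last habitat: Ironridge with 94 animals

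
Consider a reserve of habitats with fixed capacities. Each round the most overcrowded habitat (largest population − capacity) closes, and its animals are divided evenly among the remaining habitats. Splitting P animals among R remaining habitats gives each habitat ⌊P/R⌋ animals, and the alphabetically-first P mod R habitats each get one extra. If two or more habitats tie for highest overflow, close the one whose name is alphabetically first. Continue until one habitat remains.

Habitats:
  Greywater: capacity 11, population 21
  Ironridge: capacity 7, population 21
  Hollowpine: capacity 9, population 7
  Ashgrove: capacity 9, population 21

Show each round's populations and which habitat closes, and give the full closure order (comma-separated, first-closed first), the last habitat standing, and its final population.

Round 1: Ashgrove=21 Greywater=21 Hollowpine=7 Ironridge=21 → close Ironridge (overflow 14)
  21÷3 = 7 each, +1 to first 0
Round 2: Ashgrove=28 Greywater=28 Hollowpine=14 → close Ashgrove (overflow 19)
  28÷2 = 14 each, +1 to first 0
Round 3: Greywater=42 Hollowpine=28 → close Greywater (overflow 31)
  42÷1 = 42 each, +1 to first 0

Closure order: Ironridge, Ashgrove, Greywater
Last habitat: Hollowpine with 70 animals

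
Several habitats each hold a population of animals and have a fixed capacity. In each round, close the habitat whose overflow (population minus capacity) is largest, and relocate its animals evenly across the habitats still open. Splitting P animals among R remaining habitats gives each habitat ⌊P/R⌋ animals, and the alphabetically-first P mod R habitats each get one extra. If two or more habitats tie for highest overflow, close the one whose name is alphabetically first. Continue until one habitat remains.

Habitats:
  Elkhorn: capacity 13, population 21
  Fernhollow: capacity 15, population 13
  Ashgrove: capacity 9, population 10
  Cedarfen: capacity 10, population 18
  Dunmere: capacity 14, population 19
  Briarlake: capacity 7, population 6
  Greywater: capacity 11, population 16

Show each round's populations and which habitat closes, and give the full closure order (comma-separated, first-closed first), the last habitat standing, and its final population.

Closure order: Cedarfen, Elkhorn, Dunmere, Greywater, Ashgrove, Briarlake
Last habitat: Fernhollow with 103 animals

Round 1: Ashgrove=10 Briarlake=6 Cedarfen=18 Dunmere=19 Elkhorn=21 Fernhollow=13 Greywater=16 → close Cedarfen (overflow 8)
  18÷6 = 3 each, +1 to first 0
Round 2: Ashgrove=13 Briarlake=9 Dunmere=22 Elkhorn=24 Fernhollow=16 Greywater=19 → close Elkhorn (overflow 11)
  24÷5 = 4 each, +1 to first 4
Round 3: Ashgrove=18 Briarlake=14 Dunmere=27 Fernhollow=21 Greywater=23 → close Dunmere (overflow 13)
  27÷4 = 6 each, +1 to first 3
Round 4: Ashgrove=25 Briarlake=21 Fernhollow=28 Greywater=29 → close Greywater (overflow 18)
  29÷3 = 9 each, +1 to first 2
Round 5: Ashgrove=35 Briarlake=31 Fernhollow=37 → close Ashgrove (overflow 26)
  35÷2 = 17 each, +1 to first 1
Round 6: Briarlake=49 Fernhollow=54 → close Briarlake (overflow 42)
  49÷1 = 49 each, +1 to first 0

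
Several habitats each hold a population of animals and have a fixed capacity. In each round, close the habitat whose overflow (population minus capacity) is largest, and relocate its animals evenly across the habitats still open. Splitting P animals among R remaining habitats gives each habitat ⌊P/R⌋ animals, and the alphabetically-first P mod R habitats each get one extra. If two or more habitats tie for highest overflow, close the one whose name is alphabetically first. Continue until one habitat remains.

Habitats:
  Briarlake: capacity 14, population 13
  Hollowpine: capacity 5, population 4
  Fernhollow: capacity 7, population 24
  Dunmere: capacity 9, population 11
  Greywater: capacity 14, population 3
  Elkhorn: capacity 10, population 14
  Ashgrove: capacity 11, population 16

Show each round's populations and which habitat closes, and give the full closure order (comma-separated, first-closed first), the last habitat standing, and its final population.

Closure order: Fernhollow, Ashgrove, Elkhorn, Dunmere, Briarlake, Hollowpine
Last habitat: Greywater with 85 animals

Round 1: Ashgrove=16 Briarlake=13 Dunmere=11 Elkhorn=14 Fernhollow=24 Greywater=3 Hollowpine=4 → close Fernhollow (overflow 17)
  24÷6 = 4 each, +1 to first 0
Round 2: Ashgrove=20 Briarlake=17 Dunmere=15 Elkhorn=18 Greywater=7 Hollowpine=8 → close Ashgrove (overflow 9)
  20÷5 = 4 each, +1 to first 0
Round 3: Briarlake=21 Dunmere=19 Elkhorn=22 Greywater=11 Hollowpine=12 → close Elkhorn (overflow 12)
  22÷4 = 5 each, +1 to first 2
Round 4: Briarlake=27 Dunmere=25 Greywater=16 Hollowpine=17 → close Dunmere (overflow 16)
  25÷3 = 8 each, +1 to first 1
Round 5: Briarlake=36 Greywater=24 Hollowpine=25 → close Briarlake (overflow 22)
  36÷2 = 18 each, +1 to first 0
Round 6: Greywater=42 Hollowpine=43 → close Hollowpine (overflow 38)
  43÷1 = 43 each, +1 to first 0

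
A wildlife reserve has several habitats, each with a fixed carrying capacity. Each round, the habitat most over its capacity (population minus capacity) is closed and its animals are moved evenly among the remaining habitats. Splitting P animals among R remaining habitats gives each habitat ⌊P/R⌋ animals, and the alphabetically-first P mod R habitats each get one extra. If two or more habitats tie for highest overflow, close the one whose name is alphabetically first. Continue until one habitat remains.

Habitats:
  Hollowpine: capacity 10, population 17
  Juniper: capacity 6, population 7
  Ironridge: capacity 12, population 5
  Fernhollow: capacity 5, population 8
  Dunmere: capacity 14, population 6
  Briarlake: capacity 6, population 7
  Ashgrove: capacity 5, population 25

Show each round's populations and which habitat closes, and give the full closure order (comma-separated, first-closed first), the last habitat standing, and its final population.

Round 1: Ashgrove=25 Briarlake=7 Dunmere=6 Fernhollow=8 Hollowpine=17 Ironridge=5 Juniper=7 → close Ashgrove (overflow 20)
  25÷6 = 4 each, +1 to first 1
Round 2: Briarlake=12 Dunmere=10 Fernhollow=12 Hollowpine=21 Ironridge=9 Juniper=11 → close Hollowpine (overflow 11)
  21÷5 = 4 each, +1 to first 1
Round 3: Briarlake=17 Dunmere=14 Fernhollow=16 Ironridge=13 Juniper=15 → close Briarlake (overflow 11)
  17÷4 = 4 each, +1 to first 1
Round 4: Dunmere=19 Fernhollow=20 Ironridge=17 Juniper=19 → close Fernhollow (overflow 15)
  20÷3 = 6 each, +1 to first 2
Round 5: Dunmere=26 Ironridge=24 Juniper=25 → close Juniper (overflow 19)
  25÷2 = 12 each, +1 to first 1
Round 6: Dunmere=39 Ironridge=36 → close Dunmere (overflow 25)
  39÷1 = 39 each, +1 to first 0

Closure order: Ashgrove, Hollowpine, Briarlake, Fernhollow, Juniper, Dunmere
Last habitat: Ironridge with 75 animals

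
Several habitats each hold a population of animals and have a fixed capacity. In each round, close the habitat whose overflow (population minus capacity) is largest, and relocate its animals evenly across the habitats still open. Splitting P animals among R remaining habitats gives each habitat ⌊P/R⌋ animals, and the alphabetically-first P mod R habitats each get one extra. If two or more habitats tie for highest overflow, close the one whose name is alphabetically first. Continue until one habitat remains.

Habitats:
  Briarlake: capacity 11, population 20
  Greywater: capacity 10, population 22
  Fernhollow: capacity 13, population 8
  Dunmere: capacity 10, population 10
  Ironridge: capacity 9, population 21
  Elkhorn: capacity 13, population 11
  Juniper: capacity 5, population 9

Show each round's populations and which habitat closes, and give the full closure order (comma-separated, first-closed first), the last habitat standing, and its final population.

Round 1: Briarlake=20 Dunmere=10 Elkhorn=11 Fernhollow=8 Greywater=22 Ironridge=21 Juniper=9 → close Greywater (overflow 12)
  22÷6 = 3 each, +1 to first 4
Round 2: Briarlake=24 Dunmere=14 Elkhorn=15 Fernhollow=12 Ironridge=24 Juniper=12 → close Ironridge (overflow 15)
  24÷5 = 4 each, +1 to first 4
Round 3: Briarlake=29 Dunmere=19 Elkhorn=20 Fernhollow=17 Juniper=16 → close Briarlake (overflow 18)
  29÷4 = 7 each, +1 to first 1
Round 4: Dunmere=27 Elkhorn=27 Fernhollow=24 Juniper=23 → close Juniper (overflow 18)
  23÷3 = 7 each, +1 to first 2
Round 5: Dunmere=35 Elkhorn=35 Fernhollow=31 → close Dunmere (overflow 25)
  35÷2 = 17 each, +1 to first 1
Round 6: Elkhorn=53 Fernhollow=48 → close Elkhorn (overflow 40)
  53÷1 = 53 each, +1 to first 0

Closure order: Greywater, Ironridge, Briarlake, Juniper, Dunmere, Elkhorn
Last habitat: Fernhollow with 101 animals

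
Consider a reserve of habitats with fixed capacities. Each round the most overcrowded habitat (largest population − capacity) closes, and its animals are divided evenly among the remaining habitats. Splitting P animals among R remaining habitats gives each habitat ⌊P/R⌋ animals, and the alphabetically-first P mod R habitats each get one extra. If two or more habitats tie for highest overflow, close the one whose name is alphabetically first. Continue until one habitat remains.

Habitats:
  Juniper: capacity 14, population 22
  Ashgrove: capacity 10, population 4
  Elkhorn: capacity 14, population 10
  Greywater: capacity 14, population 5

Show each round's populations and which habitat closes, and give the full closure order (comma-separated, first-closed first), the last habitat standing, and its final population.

Closure order: Juniper, Elkhorn, Ashgrove
Last habitat: Greywater with 41 animals

Round 1: Ashgrove=4 Elkhorn=10 Greywater=5 Juniper=22 → close Juniper (overflow 8)
  22÷3 = 7 each, +1 to first 1
Round 2: Ashgrove=12 Elkhorn=17 Greywater=12 → close Elkhorn (overflow 3)
  17÷2 = 8 each, +1 to first 1
Round 3: Ashgrove=21 Greywater=20 → close Ashgrove (overflow 11)
  21÷1 = 21 each, +1 to first 0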